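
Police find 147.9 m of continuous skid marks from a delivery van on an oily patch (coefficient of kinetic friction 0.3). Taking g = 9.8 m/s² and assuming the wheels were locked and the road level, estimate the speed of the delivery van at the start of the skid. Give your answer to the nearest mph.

Deceleration a = μg = 0.3 × 9.8 = 2.940 m/s².
v = √(2a·d) = √(2 × 2.940 × 147.9) = √869.652 = 29.4899 m/s.
= 29.4899 ÷ 0.44704 = 65.967 mph.

Initial speed ≈ 66 mph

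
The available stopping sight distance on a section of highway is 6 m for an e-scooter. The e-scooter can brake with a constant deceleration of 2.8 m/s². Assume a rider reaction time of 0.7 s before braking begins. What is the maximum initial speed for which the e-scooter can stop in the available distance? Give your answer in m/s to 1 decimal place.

Maximum speed ≈ 4.2 m/s

Stopping distance: v·t_r + v²/(2a) = 6 with t_r = 0.7 s and a = 2.800 m/s².
So v² + 3.920 v − 33.60 = 0.
Positive root: v = −a·t_r + √((a·t_r)² + 2a·d) = −1.960 + √(3.842 + 33.60) = 4.1590 m/s.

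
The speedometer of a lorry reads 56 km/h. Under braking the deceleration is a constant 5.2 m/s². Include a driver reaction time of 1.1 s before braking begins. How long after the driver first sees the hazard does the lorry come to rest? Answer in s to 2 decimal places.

56 km/h ÷ 3.6 = 15.5556 m/s.
Braking time = v/a = 15.5556 / 5.200 = 2.991 s.
Total = 1.1 + 2.991 = 4.091 s.

Total time ≈ 4.09 s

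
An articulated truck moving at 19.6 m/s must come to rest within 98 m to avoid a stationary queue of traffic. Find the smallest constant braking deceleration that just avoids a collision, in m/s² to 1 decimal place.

v² = 2a·d ⇒ a = v²/(2d) = 19.6000² / (2 × 98.000) = 384.160 / 196.000 = 1.9600 m/s².

Required deceleration ≈ 2.0 m/s²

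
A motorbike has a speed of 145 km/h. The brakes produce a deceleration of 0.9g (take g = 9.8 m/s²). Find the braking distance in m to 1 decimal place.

Braking distance ≈ 92.0 m

145 km/h ÷ 3.6 = 40.2778 m/s.
a = 0.9 × 9.8 = 8.820 m/s².
Braking distance = v²/(2a) = 40.2778² / (2 × 8.820) = 1622.301 / 17.640 = 91.967 m.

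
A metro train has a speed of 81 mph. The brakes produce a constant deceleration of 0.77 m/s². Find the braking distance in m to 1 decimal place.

81 mph × 0.44704 = 36.2102 m/s.
Braking distance = v²/(2a) = 36.2102² / (2 × 0.770) = 1311.179 / 1.540 = 851.415 m.

Braking distance ≈ 851.4 m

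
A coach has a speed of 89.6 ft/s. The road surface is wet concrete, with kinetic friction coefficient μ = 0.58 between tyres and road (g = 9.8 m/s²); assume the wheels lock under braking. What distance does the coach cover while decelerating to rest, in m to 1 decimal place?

89.6 ft/s × 0.3048 = 27.3101 m/s.
a = μg = 0.58 × 9.8 = 5.684 m/s².
Braking distance = v²/(2a) = 27.3101² / (2 × 5.684) = 745.842 / 11.368 = 65.609 m.

Braking distance ≈ 65.6 m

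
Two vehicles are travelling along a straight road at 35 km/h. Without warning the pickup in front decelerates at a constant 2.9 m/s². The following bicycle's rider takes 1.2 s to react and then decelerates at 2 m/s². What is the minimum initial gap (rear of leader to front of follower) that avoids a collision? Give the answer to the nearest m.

Minimum gap ≈ 19 m

35 km/h ÷ 3.6 = 9.7222 m/s.
Leader travels v²/(2a_L) = 94.521 / 5.800 = 16.297 m before stopping.
Follower covers v·t_r = 9.7222 × 1.2 = 11.667 m while reacting, then v²/(2a_F) = 94.521 / 4.000 = 23.630 m while braking, for a total of 11.667 + 23.630 = 35.297 m.
Since a_F ≤ a_L and the follower starts braking later, the follower is never slower than the leader, so the closest approach is when both have stopped.
Minimum gap = 35.297 − 16.297 = 19.000 m.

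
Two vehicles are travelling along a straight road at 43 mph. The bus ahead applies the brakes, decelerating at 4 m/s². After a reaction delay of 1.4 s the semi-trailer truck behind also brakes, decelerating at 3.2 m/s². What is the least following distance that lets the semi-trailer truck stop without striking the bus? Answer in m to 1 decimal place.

Minimum gap ≈ 38.5 m

43 mph × 0.44704 = 19.2227 m/s.
Leader travels v²/(2a_L) = 369.512 / 8.000 = 46.189 m before stopping.
Follower covers v·t_r = 19.2227 × 1.4 = 26.912 m while reacting, then v²/(2a_F) = 369.512 / 6.400 = 57.736 m while braking, for a total of 26.912 + 57.736 = 84.648 m.
Since a_F ≤ a_L and the follower starts braking later, the follower is never slower than the leader, so the closest approach is when both have stopped.
Minimum gap = 84.648 − 46.189 = 38.459 m.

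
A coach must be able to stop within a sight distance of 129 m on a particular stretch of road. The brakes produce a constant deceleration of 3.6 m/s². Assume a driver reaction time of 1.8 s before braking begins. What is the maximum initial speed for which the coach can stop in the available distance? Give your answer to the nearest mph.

Maximum speed ≈ 55 mph

Stopping distance: v·t_r + v²/(2a) = 129 with t_r = 1.8 s and a = 3.600 m/s².
So v² + 12.960 v − 928.80 = 0.
Positive root: v = −a·t_r + √((a·t_r)² + 2a·d) = −6.480 + √(41.990 + 928.80) = 24.6775 m/s.
24.6775 m/s ÷ 0.44704 = 55.202 mph.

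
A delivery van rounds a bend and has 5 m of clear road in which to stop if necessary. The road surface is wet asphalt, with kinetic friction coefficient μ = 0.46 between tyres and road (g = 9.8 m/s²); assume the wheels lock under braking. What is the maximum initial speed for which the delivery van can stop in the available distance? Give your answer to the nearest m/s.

a = μg = 0.46 × 9.8 = 4.508 m/s².
v²/(2a) = d ⇒ v = √(2 × 4.508 × 5) = √45.08 = 6.7142 m/s.

Maximum speed ≈ 7 m/s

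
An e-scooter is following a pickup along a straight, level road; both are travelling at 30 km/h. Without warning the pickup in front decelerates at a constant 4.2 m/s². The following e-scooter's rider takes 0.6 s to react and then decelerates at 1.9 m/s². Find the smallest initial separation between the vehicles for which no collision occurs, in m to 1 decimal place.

Minimum gap ≈ 15.0 m

30 km/h ÷ 3.6 = 8.3333 m/s.
Leader travels v²/(2a_L) = 69.444 / 8.400 = 8.267 m before stopping.
Follower covers v·t_r = 8.3333 × 0.6 = 5.000 m while reacting, then v²/(2a_F) = 69.444 / 3.800 = 18.275 m while braking, for a total of 5.000 + 18.275 = 23.275 m.
Since a_F ≤ a_L and the follower starts braking later, the follower is never slower than the leader, so the closest approach is when both have stopped.
Minimum gap = 23.275 − 8.267 = 15.008 m.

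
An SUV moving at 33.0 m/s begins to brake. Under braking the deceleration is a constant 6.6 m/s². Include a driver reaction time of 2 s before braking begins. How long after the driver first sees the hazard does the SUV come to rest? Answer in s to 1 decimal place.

Braking time = v/a = 33.0000 / 6.600 = 5.000 s.
Total = 2 + 5.000 = 7.000 s.

Total time ≈ 7.0 s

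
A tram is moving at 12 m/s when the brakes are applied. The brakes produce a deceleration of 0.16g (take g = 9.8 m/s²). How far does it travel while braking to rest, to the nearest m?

a = 0.16 × 9.8 = 1.568 m/s².
Braking distance = v²/(2a) = 12.0000² / (2 × 1.568) = 144.000 / 3.136 = 45.918 m.

Braking distance ≈ 46 m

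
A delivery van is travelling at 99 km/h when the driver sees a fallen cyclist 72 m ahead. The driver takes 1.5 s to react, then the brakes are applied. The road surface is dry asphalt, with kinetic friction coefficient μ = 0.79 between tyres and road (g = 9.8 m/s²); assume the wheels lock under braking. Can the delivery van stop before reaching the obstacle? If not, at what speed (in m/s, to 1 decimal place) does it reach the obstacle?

99 km/h ÷ 3.6 = 27.5000 m/s.
a = μg = 0.79 × 9.8 = 7.742 m/s².
Reaction distance = 27.5000 × 1.5 = 41.250 m.
Braking distance needed to stop: v²/(2a) = 756.250 / 15.484 = 48.841 m, so total needed = 41.250 + 48.841 = 90.091 m > 72 m — it cannot stop.
Distance remaining when braking begins: 72 − 41.250 = 30.750 m.
v² = v₀² − 2a·d = 756.250 − 2 × 7.742 × 30.750 = 280.117 m²/s².
v = √280.117 = 16.737 m/s.

No — it strikes the obstacle at 16.7 m/s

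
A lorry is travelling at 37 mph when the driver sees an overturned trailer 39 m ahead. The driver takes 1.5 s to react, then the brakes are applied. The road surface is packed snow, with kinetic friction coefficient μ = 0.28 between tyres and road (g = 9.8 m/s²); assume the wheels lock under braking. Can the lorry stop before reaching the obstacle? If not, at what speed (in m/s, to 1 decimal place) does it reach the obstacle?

37 mph × 0.44704 = 16.5405 m/s.
a = μg = 0.28 × 9.8 = 2.744 m/s².
Reaction distance = 16.5405 × 1.5 = 24.811 m.
Braking distance needed to stop: v²/(2a) = 273.588 / 5.488 = 49.852 m, so total needed = 24.811 + 49.852 = 74.663 m > 39 m — it cannot stop.
Distance remaining when braking begins: 39 − 24.811 = 14.189 m.
v² = v₀² − 2a·d = 273.588 − 2 × 2.744 × 14.189 = 195.719 m²/s².
v = √195.719 = 13.990 m/s.

No — it strikes the obstacle at 14.0 m/s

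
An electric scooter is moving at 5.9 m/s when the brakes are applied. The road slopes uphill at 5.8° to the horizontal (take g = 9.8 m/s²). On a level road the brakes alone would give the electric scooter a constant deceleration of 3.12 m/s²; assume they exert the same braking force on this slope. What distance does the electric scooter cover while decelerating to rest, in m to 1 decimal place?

Gravity along the uphill slope adds to the braking deceleration: a_eff = 3.120 + 9.8·sin 5.8° = 3.120 + 0.990 = 4.110 m/s².
Braking distance = v²/(2a) = 5.9000² / (2 × 4.110) = 34.810 / 8.220 = 4.235 m.

Braking distance ≈ 4.2 m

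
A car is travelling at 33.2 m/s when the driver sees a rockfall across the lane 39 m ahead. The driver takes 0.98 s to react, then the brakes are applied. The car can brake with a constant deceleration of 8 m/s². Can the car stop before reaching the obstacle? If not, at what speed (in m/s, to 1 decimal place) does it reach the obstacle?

Reaction distance = 33.2000 × 0.98 = 32.536 m.
Braking distance needed to stop: v²/(2a) = 1102.240 / 16.000 = 68.890 m, so total needed = 32.536 + 68.890 = 101.426 m > 39 m — it cannot stop.
Distance remaining when braking begins: 39 − 32.536 = 6.464 m.
v² = v₀² − 2a·d = 1102.240 − 2 × 8.000 × 6.464 = 998.816 m²/s².
v = √998.816 = 31.604 m/s.

No — it strikes the obstacle at 31.6 m/s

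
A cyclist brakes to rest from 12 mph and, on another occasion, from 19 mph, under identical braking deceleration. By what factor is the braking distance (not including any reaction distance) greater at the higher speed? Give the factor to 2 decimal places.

Braking distance d = v²/(2a), so with a fixed, d ∝ v².
Factor = (19/12)² = 1.5833² = 2.5068.

Factor ≈ 2.51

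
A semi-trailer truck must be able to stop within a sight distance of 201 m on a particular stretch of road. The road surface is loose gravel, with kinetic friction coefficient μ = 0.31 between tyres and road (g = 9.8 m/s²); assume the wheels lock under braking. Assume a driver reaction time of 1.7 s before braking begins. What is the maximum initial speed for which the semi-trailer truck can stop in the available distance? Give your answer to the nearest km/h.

Maximum speed ≈ 109 km/h

a = μg = 0.31 × 9.8 = 3.038 m/s².
Stopping distance: v·t_r + v²/(2a) = 201 with t_r = 1.7 s and a = 3.038 m/s².
So v² + 10.329 v − 1221.28 = 0.
Positive root: v = −a·t_r + √((a·t_r)² + 2a·d) = −5.165 + √(26.677 + 1221.28) = 30.1614 m/s.
30.1614 m/s × 3.6 = 108.581 km/h.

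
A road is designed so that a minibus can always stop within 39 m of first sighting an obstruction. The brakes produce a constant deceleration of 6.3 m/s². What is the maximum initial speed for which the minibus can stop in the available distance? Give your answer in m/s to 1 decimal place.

Maximum speed ≈ 22.2 m/s

v²/(2a) = d ⇒ v = √(2 × 6.300 × 39) = √491.40 = 22.1675 m/s.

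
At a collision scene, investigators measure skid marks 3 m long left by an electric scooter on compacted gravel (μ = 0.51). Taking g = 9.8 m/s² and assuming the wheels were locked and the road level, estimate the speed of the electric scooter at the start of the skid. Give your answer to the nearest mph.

Deceleration a = μg = 0.51 × 9.8 = 4.998 m/s².
v = √(2a·d) = √(2 × 4.998 × 3) = √29.988 = 5.4761 m/s.
= 5.4761 ÷ 0.44704 = 12.250 mph.

Initial speed ≈ 12 mph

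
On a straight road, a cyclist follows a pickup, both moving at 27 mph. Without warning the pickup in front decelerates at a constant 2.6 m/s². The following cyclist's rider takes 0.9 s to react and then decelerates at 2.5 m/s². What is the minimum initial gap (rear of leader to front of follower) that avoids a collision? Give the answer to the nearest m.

Minimum gap ≈ 12 m

27 mph × 0.44704 = 12.0701 m/s.
Leader travels v²/(2a_L) = 145.687 / 5.200 = 28.017 m before stopping.
Follower covers v·t_r = 12.0701 × 0.9 = 10.863 m while reacting, then v²/(2a_F) = 145.687 / 5.000 = 29.137 m while braking, for a total of 10.863 + 29.137 = 40.000 m.
Since a_F ≤ a_L and the follower starts braking later, the follower is never slower than the leader, so the closest approach is when both have stopped.
Minimum gap = 40.000 − 28.017 = 11.983 m.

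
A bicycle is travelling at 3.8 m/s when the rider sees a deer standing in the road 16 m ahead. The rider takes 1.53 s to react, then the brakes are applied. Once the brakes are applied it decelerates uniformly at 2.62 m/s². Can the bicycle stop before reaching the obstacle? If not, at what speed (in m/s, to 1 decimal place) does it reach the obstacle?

Yes — it stops about 7.4 m short of the obstacle, so it never reaches it

Reaction distance = 3.8000 × 1.53 = 5.814 m.
Braking distance = v²/(2a) = 14.440 / 5.240 = 2.756 m.
Total stopping distance = 5.814 + 2.756 = 8.570 m, vs 16 m available — it stops with 16 − 8.570 = 7.430 m to spare.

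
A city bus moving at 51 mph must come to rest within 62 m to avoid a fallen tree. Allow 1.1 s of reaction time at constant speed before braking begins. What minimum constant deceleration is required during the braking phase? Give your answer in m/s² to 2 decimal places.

51 mph × 0.44704 = 22.7990 m/s.
Distance covered during reaction = 22.7990 × 1.1 = 25.079 m.
Distance available for braking: 62 − 25.079 = 36.921 m.
v² = 2a·d ⇒ a = v²/(2d) = 22.7990² / (2 × 36.921) = 519.794 / 73.842 = 7.0393 m/s².

Required deceleration ≈ 7.04 m/s²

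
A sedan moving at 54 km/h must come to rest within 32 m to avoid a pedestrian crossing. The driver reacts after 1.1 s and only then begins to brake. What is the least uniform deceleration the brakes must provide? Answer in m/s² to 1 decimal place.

54 km/h ÷ 3.6 = 15.0000 m/s.
Distance covered during reaction = 15.0000 × 1.1 = 16.500 m.
Distance available for braking: 32 − 16.500 = 15.500 m.
v² = 2a·d ⇒ a = v²/(2d) = 15.0000² / (2 × 15.500) = 225.000 / 31.000 = 7.2581 m/s².

Required deceleration ≈ 7.3 m/s²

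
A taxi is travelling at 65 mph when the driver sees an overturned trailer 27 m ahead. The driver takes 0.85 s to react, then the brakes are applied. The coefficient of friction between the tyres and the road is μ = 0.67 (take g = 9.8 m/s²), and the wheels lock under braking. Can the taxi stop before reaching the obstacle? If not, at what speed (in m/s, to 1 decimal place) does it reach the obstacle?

No — it strikes the obstacle at 28.5 m/s

65 mph × 0.44704 = 29.0576 m/s.
a = μg = 0.67 × 9.8 = 6.566 m/s².
Reaction distance = 29.0576 × 0.85 = 24.699 m.
Braking distance needed to stop: v²/(2a) = 844.344 / 13.132 = 64.297 m, so total needed = 24.699 + 64.297 = 88.996 m > 27 m — it cannot stop.
Distance remaining when braking begins: 27 − 24.699 = 2.301 m.
v² = v₀² − 2a·d = 844.344 − 2 × 6.566 × 2.301 = 814.127 m²/s².
v = √814.127 = 28.533 m/s.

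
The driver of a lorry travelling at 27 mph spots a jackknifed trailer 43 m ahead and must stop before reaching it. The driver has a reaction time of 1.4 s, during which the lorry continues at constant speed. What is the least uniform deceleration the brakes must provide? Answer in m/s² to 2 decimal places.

Required deceleration ≈ 2.79 m/s²

27 mph × 0.44704 = 12.0701 m/s.
Distance covered during reaction = 12.0701 × 1.4 = 16.898 m.
Distance available for braking: 43 − 16.898 = 26.102 m.
v² = 2a·d ⇒ a = v²/(2d) = 12.0701² / (2 × 26.102) = 145.687 / 52.204 = 2.7907 m/s².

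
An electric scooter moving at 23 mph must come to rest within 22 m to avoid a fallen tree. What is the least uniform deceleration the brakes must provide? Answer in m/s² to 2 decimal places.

Required deceleration ≈ 2.40 m/s²

23 mph × 0.44704 = 10.2819 m/s.
v² = 2a·d ⇒ a = v²/(2d) = 10.2819² / (2 × 22.000) = 105.717 / 44.000 = 2.4027 m/s².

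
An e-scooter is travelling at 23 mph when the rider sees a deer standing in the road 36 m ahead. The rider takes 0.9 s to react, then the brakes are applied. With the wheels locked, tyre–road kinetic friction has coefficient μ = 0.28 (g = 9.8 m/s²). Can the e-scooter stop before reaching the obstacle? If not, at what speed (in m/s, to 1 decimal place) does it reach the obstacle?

Yes — it stops about 7.5 m short of the obstacle, so it never reaches it

23 mph × 0.44704 = 10.2819 m/s.
a = μg = 0.28 × 9.8 = 2.744 m/s².
Reaction distance = 10.2819 × 0.9 = 9.254 m.
Braking distance = v²/(2a) = 105.717 / 5.488 = 19.263 m.
Total stopping distance = 9.254 + 19.263 = 28.517 m, vs 36 m available — it stops with 36 − 28.517 = 7.483 m to spare.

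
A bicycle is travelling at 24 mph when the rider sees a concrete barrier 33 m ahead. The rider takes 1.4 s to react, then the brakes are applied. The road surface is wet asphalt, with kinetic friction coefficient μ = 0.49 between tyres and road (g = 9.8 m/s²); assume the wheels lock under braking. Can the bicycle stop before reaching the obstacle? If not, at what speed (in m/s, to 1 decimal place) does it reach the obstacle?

Yes — it stops about 6.0 m short of the obstacle, so it never reaches it

24 mph × 0.44704 = 10.7290 m/s.
a = μg = 0.49 × 9.8 = 4.802 m/s².
Reaction distance = 10.7290 × 1.4 = 15.021 m.
Braking distance = v²/(2a) = 115.111 / 9.604 = 11.986 m.
Total stopping distance = 15.021 + 11.986 = 27.007 m, vs 33 m available — it stops with 33 − 27.007 = 5.993 m to spare.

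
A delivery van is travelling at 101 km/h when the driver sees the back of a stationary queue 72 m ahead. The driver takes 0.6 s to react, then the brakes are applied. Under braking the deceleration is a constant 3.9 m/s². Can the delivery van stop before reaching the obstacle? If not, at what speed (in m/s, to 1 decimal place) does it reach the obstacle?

101 km/h ÷ 3.6 = 28.0556 m/s.
Reaction distance = 28.0556 × 0.6 = 16.833 m.
Braking distance needed to stop: v²/(2a) = 787.117 / 7.800 = 100.912 m, so total needed = 16.833 + 100.912 = 117.745 m > 72 m — it cannot stop.
Distance remaining when braking begins: 72 − 16.833 = 55.167 m.
v² = v₀² − 2a·d = 787.117 − 2 × 3.900 × 55.167 = 356.814 m²/s².
v = √356.814 = 18.890 m/s.

No — it strikes the obstacle at 18.9 m/s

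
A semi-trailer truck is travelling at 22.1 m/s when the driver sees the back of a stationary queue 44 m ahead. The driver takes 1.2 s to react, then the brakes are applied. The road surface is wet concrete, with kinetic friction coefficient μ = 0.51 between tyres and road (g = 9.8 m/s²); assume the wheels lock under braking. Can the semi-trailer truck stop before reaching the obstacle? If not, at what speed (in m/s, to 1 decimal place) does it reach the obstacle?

No — it strikes the obstacle at 17.7 m/s

a = μg = 0.51 × 9.8 = 4.998 m/s².
Reaction distance = 22.1000 × 1.2 = 26.520 m.
Braking distance needed to stop: v²/(2a) = 488.410 / 9.996 = 48.861 m, so total needed = 26.520 + 48.861 = 75.381 m > 44 m — it cannot stop.
Distance remaining when braking begins: 44 − 26.520 = 17.480 m.
v² = v₀² − 2a·d = 488.410 − 2 × 4.998 × 17.480 = 313.680 m²/s².
v = √313.680 = 17.711 m/s.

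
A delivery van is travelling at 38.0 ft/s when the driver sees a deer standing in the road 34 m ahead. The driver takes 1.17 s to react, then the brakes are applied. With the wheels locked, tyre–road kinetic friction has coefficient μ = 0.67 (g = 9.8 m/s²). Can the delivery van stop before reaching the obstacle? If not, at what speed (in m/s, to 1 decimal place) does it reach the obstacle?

38 ft/s × 0.3048 = 11.5824 m/s.
a = μg = 0.67 × 9.8 = 6.566 m/s².
Reaction distance = 11.5824 × 1.17 = 13.551 m.
Braking distance = v²/(2a) = 134.152 / 13.132 = 10.216 m.
Total stopping distance = 13.551 + 10.216 = 23.767 m, vs 34 m available — it stops with 34 − 23.767 = 10.233 m to spare.

Yes — it stops about 10.2 m short of the obstacle, so it never reaches it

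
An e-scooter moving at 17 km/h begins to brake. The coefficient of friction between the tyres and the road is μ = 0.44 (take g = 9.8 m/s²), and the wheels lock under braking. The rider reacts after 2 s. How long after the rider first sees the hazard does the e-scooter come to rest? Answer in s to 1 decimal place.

17 km/h ÷ 3.6 = 4.7222 m/s.
a = μg = 0.44 × 9.8 = 4.312 m/s².
Braking time = v/a = 4.7222 / 4.312 = 1.095 s.
Total = 2 + 1.095 = 3.095 s.

Total time ≈ 3.1 s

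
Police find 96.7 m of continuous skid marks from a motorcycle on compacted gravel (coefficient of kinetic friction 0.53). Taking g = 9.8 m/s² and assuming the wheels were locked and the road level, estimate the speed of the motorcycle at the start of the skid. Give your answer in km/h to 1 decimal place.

Deceleration a = μg = 0.53 × 9.8 = 5.194 m/s².
v = √(2a·d) = √(2 × 5.194 × 96.7) = √1004.520 = 31.6942 m/s.
= 31.6942 × 3.6 = 114.099 km/h.

Initial speed ≈ 114.1 km/h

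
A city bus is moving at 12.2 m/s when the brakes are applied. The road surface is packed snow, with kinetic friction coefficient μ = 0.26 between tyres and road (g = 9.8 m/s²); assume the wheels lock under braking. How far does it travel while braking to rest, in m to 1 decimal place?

a = μg = 0.26 × 9.8 = 2.548 m/s².
Braking distance = v²/(2a) = 12.2000² / (2 × 2.548) = 148.840 / 5.096 = 29.207 m.

Braking distance ≈ 29.2 m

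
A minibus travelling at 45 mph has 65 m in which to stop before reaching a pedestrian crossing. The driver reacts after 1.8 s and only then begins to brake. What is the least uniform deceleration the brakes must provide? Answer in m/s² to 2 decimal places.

45 mph × 0.44704 = 20.1168 m/s.
Distance covered during reaction = 20.1168 × 1.8 = 36.210 m.
Distance available for braking: 65 − 36.210 = 28.790 m.
v² = 2a·d ⇒ a = v²/(2d) = 20.1168² / (2 × 28.790) = 404.686 / 57.580 = 7.0282 m/s².

Required deceleration ≈ 7.03 m/s²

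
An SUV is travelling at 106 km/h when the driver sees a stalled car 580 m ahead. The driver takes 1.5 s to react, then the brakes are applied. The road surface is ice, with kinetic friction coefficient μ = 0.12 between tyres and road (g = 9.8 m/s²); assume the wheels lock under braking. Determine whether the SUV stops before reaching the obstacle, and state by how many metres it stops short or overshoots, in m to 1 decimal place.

106 km/h ÷ 3.6 = 29.4444 m/s.
a = μg = 0.12 × 9.8 = 1.176 m/s².
Reaction distance = 29.4444 × 1.5 = 44.167 m.
Braking distance = v²/(2a) = 866.973 / 2.352 = 368.611 m.
Total stopping distance = 44.167 + 368.611 = 412.778 m, vs 580 m available — it stops with 580 − 412.778 = 167.222 m to spare.

Yes — it stops 167.2 m short of the obstacle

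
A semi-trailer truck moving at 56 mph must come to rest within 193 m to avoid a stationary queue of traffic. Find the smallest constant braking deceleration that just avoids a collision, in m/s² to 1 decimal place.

56 mph × 0.44704 = 25.0342 m/s.
v² = 2a·d ⇒ a = v²/(2d) = 25.0342² / (2 × 193.000) = 626.711 / 386.000 = 1.6236 m/s².

Required deceleration ≈ 1.6 m/s²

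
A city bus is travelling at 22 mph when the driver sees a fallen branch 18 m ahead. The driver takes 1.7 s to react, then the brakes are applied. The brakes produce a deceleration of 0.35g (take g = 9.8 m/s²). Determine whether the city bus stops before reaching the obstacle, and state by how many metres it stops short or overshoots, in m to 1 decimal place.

No — it overshoots by 12.8 m

22 mph × 0.44704 = 9.8349 m/s.
a = 0.35 × 9.8 = 3.430 m/s².
Reaction distance = 9.8349 × 1.7 = 16.719 m.
Braking distance = v²/(2a) = 96.725 / 6.860 = 14.100 m.
Total stopping distance = 16.719 + 14.100 = 30.819 m, vs 18 m available — it cannot stop in time and overshoots by 30.819 − 18 = 12.819 m.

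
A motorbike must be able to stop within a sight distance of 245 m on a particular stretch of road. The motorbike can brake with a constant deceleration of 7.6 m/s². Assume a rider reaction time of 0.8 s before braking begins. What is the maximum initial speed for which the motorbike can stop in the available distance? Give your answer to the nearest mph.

Maximum speed ≈ 124 mph

Stopping distance: v·t_r + v²/(2a) = 245 with t_r = 0.8 s and a = 7.600 m/s².
So v² + 12.160 v − 3724.00 = 0.
Positive root: v = −a·t_r + √((a·t_r)² + 2a·d) = −6.080 + √(36.966 + 3724.00) = 55.2467 m/s.
55.2467 m/s ÷ 0.44704 = 123.583 mph.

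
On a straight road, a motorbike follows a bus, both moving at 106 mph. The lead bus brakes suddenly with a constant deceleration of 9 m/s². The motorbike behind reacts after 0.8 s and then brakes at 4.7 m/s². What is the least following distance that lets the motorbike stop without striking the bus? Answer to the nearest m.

Minimum gap ≈ 152 m

106 mph × 0.44704 = 47.3862 m/s.
Leader travels v²/(2a_L) = 2245.452 / 18.000 = 124.747 m before stopping.
Follower covers v·t_r = 47.3862 × 0.8 = 37.909 m while reacting, then v²/(2a_F) = 2245.452 / 9.400 = 238.878 m while braking, for a total of 37.909 + 238.878 = 276.787 m.
Since a_F ≤ a_L and the follower starts braking later, the follower is never slower than the leader, so the closest approach is when both have stopped.
Minimum gap = 276.787 − 124.747 = 152.040 m.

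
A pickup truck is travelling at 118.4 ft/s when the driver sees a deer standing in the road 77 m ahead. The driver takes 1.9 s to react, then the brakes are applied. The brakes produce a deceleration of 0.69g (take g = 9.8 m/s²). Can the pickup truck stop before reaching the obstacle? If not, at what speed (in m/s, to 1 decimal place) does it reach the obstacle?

No — it strikes the obstacle at 34.5 m/s

118.4 ft/s × 0.3048 = 36.0883 m/s.
a = 0.69 × 9.8 = 6.762 m/s².
Reaction distance = 36.0883 × 1.9 = 68.568 m.
Braking distance needed to stop: v²/(2a) = 1302.365 / 13.524 = 96.300 m, so total needed = 68.568 + 96.300 = 164.868 m > 77 m — it cannot stop.
Distance remaining when braking begins: 77 − 68.568 = 8.432 m.
v² = v₀² − 2a·d = 1302.365 − 2 × 6.762 × 8.432 = 1188.331 m²/s².
v = √1188.331 = 34.472 m/s.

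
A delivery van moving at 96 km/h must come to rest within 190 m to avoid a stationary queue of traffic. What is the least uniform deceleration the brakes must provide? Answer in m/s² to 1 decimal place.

96 km/h ÷ 3.6 = 26.6667 m/s.
v² = 2a·d ⇒ a = v²/(2d) = 26.6667² / (2 × 190.000) = 711.113 / 380.000 = 1.8714 m/s².

Required deceleration ≈ 1.9 m/s²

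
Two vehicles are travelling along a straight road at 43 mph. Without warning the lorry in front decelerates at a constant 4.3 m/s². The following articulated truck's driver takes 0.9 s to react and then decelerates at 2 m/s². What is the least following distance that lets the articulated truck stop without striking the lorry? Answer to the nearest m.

43 mph × 0.44704 = 19.2227 m/s.
Leader travels v²/(2a_L) = 369.512 / 8.600 = 42.967 m before stopping.
Follower covers v·t_r = 19.2227 × 0.9 = 17.300 m while reacting, then v²/(2a_F) = 369.512 / 4.000 = 92.378 m while braking, for a total of 17.300 + 92.378 = 109.678 m.
Since a_F ≤ a_L and the follower starts braking later, the follower is never slower than the leader, so the closest approach is when both have stopped.
Minimum gap = 109.678 − 42.967 = 66.711 m.

Minimum gap ≈ 67 m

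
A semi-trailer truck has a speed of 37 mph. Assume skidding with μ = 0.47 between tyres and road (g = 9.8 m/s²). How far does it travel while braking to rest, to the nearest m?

Braking distance ≈ 30 m

37 mph × 0.44704 = 16.5405 m/s.
a = μg = 0.47 × 9.8 = 4.606 m/s².
Braking distance = v²/(2a) = 16.5405² / (2 × 4.606) = 273.588 / 9.212 = 29.699 m.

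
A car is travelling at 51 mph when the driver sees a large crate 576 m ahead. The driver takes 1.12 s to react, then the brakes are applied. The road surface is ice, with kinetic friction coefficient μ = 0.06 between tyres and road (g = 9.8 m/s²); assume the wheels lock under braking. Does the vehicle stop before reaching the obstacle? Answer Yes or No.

Yes

51 mph × 0.44704 = 22.7990 m/s.
a = μg = 0.06 × 9.8 = 0.588 m/s².
Reaction distance = 22.7990 × 1.12 = 25.535 m.
Braking distance = v²/(2a) = 519.794 / 1.176 = 442.002 m.
Total stopping distance = 25.535 + 442.002 = 467.537 m, vs 576 m available — it stops with 576 − 467.537 = 108.463 m to spare.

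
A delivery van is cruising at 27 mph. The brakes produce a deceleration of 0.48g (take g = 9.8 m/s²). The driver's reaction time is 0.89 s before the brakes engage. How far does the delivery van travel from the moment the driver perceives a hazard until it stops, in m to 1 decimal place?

27 mph × 0.44704 = 12.0701 m/s.
a = 0.48 × 9.8 = 4.704 m/s².
Reaction distance = v·t_r = 12.0701 × 0.89 = 10.742 m.
Braking distance = v²/(2a) = 12.0701² / (2 × 4.704) = 145.687 / 9.408 = 15.485 m.
Total = 10.742 + 15.485 = 26.227 m.

Total stopping distance ≈ 26.2 m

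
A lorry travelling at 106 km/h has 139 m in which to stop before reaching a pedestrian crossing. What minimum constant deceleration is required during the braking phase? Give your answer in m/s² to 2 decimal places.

Required deceleration ≈ 3.12 m/s²

106 km/h ÷ 3.6 = 29.4444 m/s.
v² = 2a·d ⇒ a = v²/(2d) = 29.4444² / (2 × 139.000) = 866.973 / 278.000 = 3.1186 m/s².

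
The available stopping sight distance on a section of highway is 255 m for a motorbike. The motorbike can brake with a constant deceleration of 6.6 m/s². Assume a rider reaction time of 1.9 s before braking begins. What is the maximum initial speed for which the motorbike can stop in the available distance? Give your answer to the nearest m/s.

Stopping distance: v·t_r + v²/(2a) = 255 with t_r = 1.9 s and a = 6.600 m/s².
So v² + 25.080 v − 3366.00 = 0.
Positive root: v = −a·t_r + √((a·t_r)² + 2a·d) = −12.540 + √(157.252 + 3366.00) = 46.8170 m/s.

Maximum speed ≈ 47 m/s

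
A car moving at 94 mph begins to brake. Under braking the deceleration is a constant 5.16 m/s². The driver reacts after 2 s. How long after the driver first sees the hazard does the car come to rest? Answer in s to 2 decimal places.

Total time ≈ 10.14 s

94 mph × 0.44704 = 42.0218 m/s.
Braking time = v/a = 42.0218 / 5.160 = 8.144 s.
Total = 2 + 8.144 = 10.144 s.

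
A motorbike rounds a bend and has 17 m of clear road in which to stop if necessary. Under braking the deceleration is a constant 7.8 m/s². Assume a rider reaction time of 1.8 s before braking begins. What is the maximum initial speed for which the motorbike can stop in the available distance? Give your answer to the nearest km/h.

Maximum speed ≈ 27 km/h

Stopping distance: v·t_r + v²/(2a) = 17 with t_r = 1.8 s and a = 7.800 m/s².
So v² + 28.080 v − 265.20 = 0.
Positive root: v = −a·t_r + √((a·t_r)² + 2a·d) = −14.040 + √(197.122 + 265.20) = 7.4617 m/s.
7.4617 m/s × 3.6 = 26.862 km/h.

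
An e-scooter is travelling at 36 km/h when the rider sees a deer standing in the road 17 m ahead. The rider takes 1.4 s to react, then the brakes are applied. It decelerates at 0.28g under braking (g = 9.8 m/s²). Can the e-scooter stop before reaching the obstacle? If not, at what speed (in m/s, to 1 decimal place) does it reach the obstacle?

No — it strikes the obstacle at 9.1 m/s

36 km/h ÷ 3.6 = 10.0000 m/s.
a = 0.28 × 9.8 = 2.744 m/s².
Reaction distance = 10.0000 × 1.4 = 14.000 m.
Braking distance needed to stop: v²/(2a) = 100.000 / 5.488 = 18.222 m, so total needed = 14.000 + 18.222 = 32.222 m > 17 m — it cannot stop.
Distance remaining when braking begins: 17 − 14.000 = 3.000 m.
v² = v₀² − 2a·d = 100.000 − 2 × 2.744 × 3.000 = 83.536 m²/s².
v = √83.536 = 9.140 m/s.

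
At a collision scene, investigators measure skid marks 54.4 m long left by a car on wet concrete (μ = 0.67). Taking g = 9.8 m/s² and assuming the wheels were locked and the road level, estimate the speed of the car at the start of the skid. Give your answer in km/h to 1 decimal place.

Initial speed ≈ 96.2 km/h

Deceleration a = μg = 0.67 × 9.8 = 6.566 m/s².
v = √(2a·d) = √(2 × 6.566 × 54.4) = √714.381 = 26.7279 m/s.
= 26.7279 × 3.6 = 96.220 km/h.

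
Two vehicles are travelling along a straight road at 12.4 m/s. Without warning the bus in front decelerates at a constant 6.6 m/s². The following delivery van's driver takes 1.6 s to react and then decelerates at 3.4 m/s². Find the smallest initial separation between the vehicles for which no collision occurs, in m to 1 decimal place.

Leader travels v²/(2a_L) = 153.760 / 13.200 = 11.648 m before stopping.
Follower covers v·t_r = 12.4000 × 1.6 = 19.840 m while reacting, then v²/(2a_F) = 153.760 / 6.800 = 22.612 m while braking, for a total of 19.840 + 22.612 = 42.452 m.
Since a_F ≤ a_L and the follower starts braking later, the follower is never slower than the leader, so the closest approach is when both have stopped.
Minimum gap = 42.452 − 11.648 = 30.804 m.

Minimum gap ≈ 30.8 m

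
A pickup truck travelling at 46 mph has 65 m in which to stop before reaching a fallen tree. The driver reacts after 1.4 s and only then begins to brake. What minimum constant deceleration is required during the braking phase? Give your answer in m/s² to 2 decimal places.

Required deceleration ≈ 5.84 m/s²

46 mph × 0.44704 = 20.5638 m/s.
Distance covered during reaction = 20.5638 × 1.4 = 28.789 m.
Distance available for braking: 65 − 28.789 = 36.211 m.
v² = 2a·d ⇒ a = v²/(2d) = 20.5638² / (2 × 36.211) = 422.870 / 72.422 = 5.8390 m/s².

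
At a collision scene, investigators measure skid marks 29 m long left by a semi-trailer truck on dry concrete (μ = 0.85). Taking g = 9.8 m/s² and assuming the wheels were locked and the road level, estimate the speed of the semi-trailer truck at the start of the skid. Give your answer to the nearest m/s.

Deceleration a = μg = 0.85 × 9.8 = 8.330 m/s².
v = √(2a·d) = √(2 × 8.330 × 29) = √483.140 = 21.9804 m/s.

Initial speed ≈ 22 m/s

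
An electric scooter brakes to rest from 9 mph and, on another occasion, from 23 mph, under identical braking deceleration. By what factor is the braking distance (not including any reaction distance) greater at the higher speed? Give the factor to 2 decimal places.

Braking distance d = v²/(2a), so with a fixed, d ∝ v².
Factor = (23/9)² = 2.5556² = 6.5311.

Factor ≈ 6.53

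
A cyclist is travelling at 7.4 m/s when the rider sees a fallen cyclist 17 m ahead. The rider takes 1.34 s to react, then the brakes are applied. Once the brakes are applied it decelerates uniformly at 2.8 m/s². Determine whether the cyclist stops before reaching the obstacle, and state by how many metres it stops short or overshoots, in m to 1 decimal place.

No — it overshoots by 2.7 m

Reaction distance = 7.4000 × 1.34 = 9.916 m.
Braking distance = v²/(2a) = 54.760 / 5.600 = 9.779 m.
Total stopping distance = 9.916 + 9.779 = 19.695 m, vs 17 m available — it cannot stop in time and overshoots by 19.695 − 17 = 2.695 m.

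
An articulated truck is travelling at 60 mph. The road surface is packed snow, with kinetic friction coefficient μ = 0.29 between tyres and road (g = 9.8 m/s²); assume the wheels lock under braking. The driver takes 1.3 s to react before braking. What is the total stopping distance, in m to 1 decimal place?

Total stopping distance ≈ 161.4 m

60 mph × 0.44704 = 26.8224 m/s.
a = μg = 0.29 × 9.8 = 2.842 m/s².
Reaction distance = v·t_r = 26.8224 × 1.3 = 34.869 m.
Braking distance = v²/(2a) = 26.8224² / (2 × 2.842) = 719.441 / 5.684 = 126.573 m.
Total = 34.869 + 126.573 = 161.442 m.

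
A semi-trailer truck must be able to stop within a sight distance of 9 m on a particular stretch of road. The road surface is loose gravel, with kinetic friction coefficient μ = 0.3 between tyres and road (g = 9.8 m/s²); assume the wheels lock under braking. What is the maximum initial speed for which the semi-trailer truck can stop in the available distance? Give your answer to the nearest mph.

Maximum speed ≈ 16 mph

a = μg = 0.3 × 9.8 = 2.940 m/s².
v²/(2a) = d ⇒ v = √(2 × 2.940 × 9) = √52.92 = 7.2746 m/s.
7.2746 m/s ÷ 0.44704 = 16.273 mph.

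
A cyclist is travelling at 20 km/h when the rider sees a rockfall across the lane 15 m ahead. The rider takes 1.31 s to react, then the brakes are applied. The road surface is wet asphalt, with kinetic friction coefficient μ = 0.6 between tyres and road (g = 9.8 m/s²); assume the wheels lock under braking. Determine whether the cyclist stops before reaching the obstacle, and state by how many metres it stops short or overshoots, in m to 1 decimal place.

20 km/h ÷ 3.6 = 5.5556 m/s.
a = μg = 0.6 × 9.8 = 5.880 m/s².
Reaction distance = 5.5556 × 1.31 = 7.278 m.
Braking distance = v²/(2a) = 30.865 / 11.760 = 2.625 m.
Total stopping distance = 7.278 + 2.625 = 9.903 m, vs 15 m available — it stops with 15 − 9.903 = 5.097 m to spare.

Yes — it stops 5.1 m short of the obstacle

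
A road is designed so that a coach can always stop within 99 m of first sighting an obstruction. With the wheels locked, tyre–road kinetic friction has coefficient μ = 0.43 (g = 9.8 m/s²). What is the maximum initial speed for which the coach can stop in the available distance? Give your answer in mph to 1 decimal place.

a = μg = 0.43 × 9.8 = 4.214 m/s².
v²/(2a) = d ⇒ v = √(2 × 4.214 × 99) = √834.37 = 28.8855 m/s.
28.8855 m/s ÷ 0.44704 = 64.615 mph.

Maximum speed ≈ 64.6 mph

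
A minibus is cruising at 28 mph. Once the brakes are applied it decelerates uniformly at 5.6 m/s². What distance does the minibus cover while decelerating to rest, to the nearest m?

28 mph × 0.44704 = 12.5171 m/s.
Braking distance = v²/(2a) = 12.5171² / (2 × 5.600) = 156.678 / 11.200 = 13.989 m.

Braking distance ≈ 14 m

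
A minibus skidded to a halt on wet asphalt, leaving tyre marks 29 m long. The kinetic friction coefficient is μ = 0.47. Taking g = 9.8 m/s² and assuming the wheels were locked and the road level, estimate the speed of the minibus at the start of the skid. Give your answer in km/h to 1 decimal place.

Deceleration a = μg = 0.47 × 9.8 = 4.606 m/s².
v = √(2a·d) = √(2 × 4.606 × 29) = √267.148 = 16.3447 m/s.
= 16.3447 × 3.6 = 58.841 km/h.

Initial speed ≈ 58.8 km/h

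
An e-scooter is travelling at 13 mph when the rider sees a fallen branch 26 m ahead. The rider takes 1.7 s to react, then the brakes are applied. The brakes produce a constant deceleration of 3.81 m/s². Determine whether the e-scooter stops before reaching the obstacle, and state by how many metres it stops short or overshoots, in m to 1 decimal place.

13 mph × 0.44704 = 5.8115 m/s.
Reaction distance = 5.8115 × 1.7 = 9.880 m.
Braking distance = v²/(2a) = 33.774 / 7.620 = 4.432 m.
Total stopping distance = 9.880 + 4.432 = 14.312 m, vs 26 m available — it stops with 26 − 14.312 = 11.688 m to spare.

Yes — it stops 11.7 m short of the obstacle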